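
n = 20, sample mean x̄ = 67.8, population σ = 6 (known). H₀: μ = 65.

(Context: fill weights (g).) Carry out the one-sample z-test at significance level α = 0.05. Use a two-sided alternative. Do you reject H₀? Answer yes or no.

reject H₀: yes

SE = σ/√n = 6/√20 = 1.3416
z = (x̄−μ₀)/SE = (67.8−65)/1.3416 = 2.0870
p-value (two-sided) = 0.03689
At α=0.05: p < α → reject H₀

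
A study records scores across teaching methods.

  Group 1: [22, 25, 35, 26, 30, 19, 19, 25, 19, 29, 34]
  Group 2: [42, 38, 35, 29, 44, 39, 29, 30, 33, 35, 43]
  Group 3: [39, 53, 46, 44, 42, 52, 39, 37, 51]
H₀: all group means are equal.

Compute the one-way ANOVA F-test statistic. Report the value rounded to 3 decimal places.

test statistic = 27.192

Group means [25.73, 36.09, 44.78], grand mean 34.935
SSB = Σnᵢ(x̄ᵢ−x̄)² = 1819.225; SSW = ΣΣ(x−x̄ᵢ)² = 936.646
MSB = 1819.225/2 = 909.6123; MSW = 936.646/28 = 33.4517
F = MSB/MSW = 27.1918
df = (2, 28)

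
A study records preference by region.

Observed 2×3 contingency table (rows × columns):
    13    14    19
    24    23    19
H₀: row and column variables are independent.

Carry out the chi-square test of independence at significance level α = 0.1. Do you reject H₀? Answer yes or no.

reject H₀: no

Row totals [46, 66], col totals [37, 37, 38], n=112
χ² = (13−15.20)²/15.20 + (14−15.20)²/15.20 + (19−15.61)²/15.61 + (24−21.80)²/21.80 + (23−21.80)²/21.80 + (19−22.39)²/22.39 = 1.9502
df = 2
p-value (upper-tail) = 0.37715
At α=0.1: p ≥ α → fail to reject H₀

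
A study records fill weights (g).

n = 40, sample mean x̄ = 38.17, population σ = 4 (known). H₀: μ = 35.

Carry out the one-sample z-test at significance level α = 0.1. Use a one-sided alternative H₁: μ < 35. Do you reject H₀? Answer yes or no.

reject H₀: no

SE = σ/√n = 4/√40 = 0.6325
z = (x̄−μ₀)/SE = (38.17−35)/0.6325 = 5.0122
p-value (one-sided, H₁ less) = 1.00000
At α=0.1: p ≥ α → fail to reject H₀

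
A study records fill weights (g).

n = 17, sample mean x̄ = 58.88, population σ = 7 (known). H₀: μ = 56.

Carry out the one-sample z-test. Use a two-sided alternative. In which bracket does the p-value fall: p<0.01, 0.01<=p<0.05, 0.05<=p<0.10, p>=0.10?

SE = σ/√n = 7/√17 = 1.6977
z = (x̄−μ₀)/SE = (58.88−56)/1.6977 = 1.6964
p-value (two-sided) = 0.08982
→ bracket: 0.05<=p<0.10

p-value bracket: 0.05<=p<0.10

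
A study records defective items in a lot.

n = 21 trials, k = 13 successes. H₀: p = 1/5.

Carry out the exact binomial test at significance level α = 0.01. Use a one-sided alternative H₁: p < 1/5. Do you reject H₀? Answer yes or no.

Exact binomial: n=21, k=13, p₀=1/5=0.2000
P(X≤13) from Σ C(n,i)·p₀^i·(1−p₀)^(n−i)
p-value (one-sided, H₁ less) = 1.00000
At α=0.01: p ≥ α → fail to reject H₀

reject H₀: no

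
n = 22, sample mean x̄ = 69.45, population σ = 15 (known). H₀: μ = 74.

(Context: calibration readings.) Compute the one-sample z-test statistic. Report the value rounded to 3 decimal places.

test statistic = -1.423

SE = σ/√n = 15/√22 = 3.1980
z = (x̄−μ₀)/SE = (69.45−74)/3.1980 = -1.4228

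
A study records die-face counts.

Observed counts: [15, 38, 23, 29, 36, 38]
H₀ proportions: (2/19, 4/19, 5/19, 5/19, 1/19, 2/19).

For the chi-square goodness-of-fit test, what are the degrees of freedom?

degrees of freedom = 5

df = k − 1 = 6 − 1 = 5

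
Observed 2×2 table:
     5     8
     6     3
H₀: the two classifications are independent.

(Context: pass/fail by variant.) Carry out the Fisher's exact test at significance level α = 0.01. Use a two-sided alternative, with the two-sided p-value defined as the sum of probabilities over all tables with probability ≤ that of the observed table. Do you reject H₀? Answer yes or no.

Margins: r₁=13, r₂=9, c₁=11, c₂=11, n=22
p_obs = C(13,5)·C(9,6)/C(22,11); sum pmf over tables with pmf ≤ p_obs
p-value (two-sided) = 0.38700
At α=0.01: p ≥ α → fail to reject H₀

reject H₀: no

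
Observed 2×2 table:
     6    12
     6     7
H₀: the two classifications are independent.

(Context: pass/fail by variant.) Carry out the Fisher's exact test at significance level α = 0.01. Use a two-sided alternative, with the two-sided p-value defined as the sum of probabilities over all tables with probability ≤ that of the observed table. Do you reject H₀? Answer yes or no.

Margins: r₁=18, r₂=13, c₁=12, c₂=19, n=31
p_obs = C(18,6)·C(13,6)/C(31,12); sum pmf over tables with pmf ≤ p_obs
p-value (two-sided) = 0.70977
At α=0.01: p ≥ α → fail to reject H₀

reject H₀: no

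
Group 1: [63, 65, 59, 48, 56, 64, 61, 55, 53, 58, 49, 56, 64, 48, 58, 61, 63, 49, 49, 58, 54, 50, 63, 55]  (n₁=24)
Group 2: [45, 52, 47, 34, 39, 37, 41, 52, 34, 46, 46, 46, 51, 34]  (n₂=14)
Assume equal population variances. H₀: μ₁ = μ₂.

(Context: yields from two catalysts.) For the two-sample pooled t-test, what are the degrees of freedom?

df = n₁ + n₂ − 2 = 24 + 14 − 2 = 36

degrees of freedom = 36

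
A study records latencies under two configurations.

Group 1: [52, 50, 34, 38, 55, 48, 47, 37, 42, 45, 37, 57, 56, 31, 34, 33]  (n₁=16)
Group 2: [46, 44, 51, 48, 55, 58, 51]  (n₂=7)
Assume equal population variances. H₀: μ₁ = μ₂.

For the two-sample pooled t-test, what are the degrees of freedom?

degrees of freedom = 21

df = n₁ + n₂ − 2 = 16 + 7 − 2 = 21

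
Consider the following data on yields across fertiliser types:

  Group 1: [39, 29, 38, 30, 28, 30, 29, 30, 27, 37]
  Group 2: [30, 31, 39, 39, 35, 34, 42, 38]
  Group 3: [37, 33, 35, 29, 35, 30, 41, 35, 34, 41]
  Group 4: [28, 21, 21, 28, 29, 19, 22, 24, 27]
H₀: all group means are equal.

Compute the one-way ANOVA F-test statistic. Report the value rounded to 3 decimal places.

test statistic = 14.688

Group means [31.70, 36.00, 35.00, 24.33], grand mean 31.730
SSB = Σnᵢ(x̄ᵢ−x̄)² = 745.197; SSW = ΣΣ(x−x̄ᵢ)² = 558.100
MSB = 745.197/3 = 248.3991; MSW = 558.100/33 = 16.9121
F = MSB/MSW = 14.6876
df = (3, 33)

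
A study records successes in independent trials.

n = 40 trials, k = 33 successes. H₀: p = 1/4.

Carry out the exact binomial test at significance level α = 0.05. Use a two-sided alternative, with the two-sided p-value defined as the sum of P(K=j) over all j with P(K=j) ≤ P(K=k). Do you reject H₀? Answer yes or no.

reject H₀: yes

Exact binomial: n=40, k=33, p₀=1/4=0.2500
P(X=j) = C(n,j)·p₀^j·(1−p₀)^(n−j); p = Σ P(X=j) over j with P(X=j) ≤ P(X=33)
p-value (two-sided) = 0.00000
At α=0.05: p < α → reject H₀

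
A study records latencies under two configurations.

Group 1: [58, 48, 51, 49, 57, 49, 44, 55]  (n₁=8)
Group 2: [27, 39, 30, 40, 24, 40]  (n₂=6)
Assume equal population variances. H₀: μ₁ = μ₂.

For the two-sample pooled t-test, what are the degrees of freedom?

degrees of freedom = 12

df = n₁ + n₂ − 2 = 8 + 6 − 2 = 12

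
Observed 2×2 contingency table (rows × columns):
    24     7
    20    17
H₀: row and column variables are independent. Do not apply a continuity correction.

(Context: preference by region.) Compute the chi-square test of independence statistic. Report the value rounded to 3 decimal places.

test statistic = 4.032

Row totals [31, 37], col totals [44, 24], n=68
χ² = (24−20.06)²/20.06 + (7−10.94)²/10.94 + (20−23.94)²/23.94 + (17−13.06)²/13.06 = 4.0323
df = 1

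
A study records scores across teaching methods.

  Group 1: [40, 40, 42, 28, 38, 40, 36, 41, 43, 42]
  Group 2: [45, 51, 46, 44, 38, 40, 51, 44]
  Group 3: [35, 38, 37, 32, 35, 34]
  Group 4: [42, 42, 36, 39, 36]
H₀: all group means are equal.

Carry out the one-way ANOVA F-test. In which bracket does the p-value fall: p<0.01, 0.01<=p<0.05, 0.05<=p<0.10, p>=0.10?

Group means [39.00, 44.88, 35.17, 39.00], grand mean 39.828
SSB = Σnᵢ(x̄ᵢ−x̄)² = 344.430; SSW = ΣΣ(x−x̄ᵢ)² = 379.708
MSB = 344.430/3 = 114.8099; MSW = 379.708/25 = 15.1883
F = MSB/MSW = 7.5591
df = (3, 25)
p-value (upper-tail) = 0.00092
→ bracket: p<0.01

p-value bracket: p<0.01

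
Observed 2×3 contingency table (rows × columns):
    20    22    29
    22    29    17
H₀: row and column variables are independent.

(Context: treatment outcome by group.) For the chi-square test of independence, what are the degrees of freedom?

df = (r−1)(c−1) = (2−1)·(3−1) = 2

degrees of freedom = 2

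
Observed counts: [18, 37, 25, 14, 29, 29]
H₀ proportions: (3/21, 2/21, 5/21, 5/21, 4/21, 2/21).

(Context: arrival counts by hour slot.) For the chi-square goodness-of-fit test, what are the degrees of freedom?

degrees of freedom = 5

df = k − 1 = 6 − 1 = 5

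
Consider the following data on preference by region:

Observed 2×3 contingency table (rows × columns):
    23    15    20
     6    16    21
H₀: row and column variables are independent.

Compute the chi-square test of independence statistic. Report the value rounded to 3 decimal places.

Row totals [58, 43], col totals [29, 31, 41], n=101
χ² = (23−16.65)²/16.65 + (15−17.80)²/17.80 + (20−23.54)²/23.54 + (6−12.35)²/12.35 + (16−13.20)²/13.20 + (21−17.46)²/17.46 = 7.9702
df = 2

test statistic = 7.970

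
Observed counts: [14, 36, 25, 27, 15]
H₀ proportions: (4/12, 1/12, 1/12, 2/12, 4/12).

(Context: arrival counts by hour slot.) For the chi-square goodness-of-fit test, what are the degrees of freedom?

degrees of freedom = 4

df = k − 1 = 5 − 1 = 4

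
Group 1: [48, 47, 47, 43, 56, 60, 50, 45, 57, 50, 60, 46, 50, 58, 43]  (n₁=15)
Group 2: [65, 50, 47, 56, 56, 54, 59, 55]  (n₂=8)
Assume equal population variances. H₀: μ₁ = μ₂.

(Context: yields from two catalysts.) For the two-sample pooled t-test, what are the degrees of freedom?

df = n₁ + n₂ − 2 = 15 + 8 − 2 = 21

degrees of freedom = 21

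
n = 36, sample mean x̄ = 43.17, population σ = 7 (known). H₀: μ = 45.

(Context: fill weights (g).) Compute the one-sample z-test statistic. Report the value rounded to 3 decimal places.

SE = σ/√n = 7/√36 = 1.1667
z = (x̄−μ₀)/SE = (43.17−45)/1.1667 = -1.5686

test statistic = -1.569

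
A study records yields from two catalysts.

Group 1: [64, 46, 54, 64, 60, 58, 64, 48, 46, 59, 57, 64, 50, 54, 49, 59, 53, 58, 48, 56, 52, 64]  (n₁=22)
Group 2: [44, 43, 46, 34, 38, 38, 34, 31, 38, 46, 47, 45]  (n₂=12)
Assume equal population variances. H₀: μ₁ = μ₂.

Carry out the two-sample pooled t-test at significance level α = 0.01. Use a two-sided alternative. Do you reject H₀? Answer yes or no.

x̄₁=55.773, s₁=6.202, n₁=22
x̄₂=40.333, s₂=5.516, n₂=12
s_p² = [21·6.202² + 11·5.516²]/32 = 35.7041
SE = √(s_p²·(1/22+1/12)) = 2.1444
t = (55.773−40.333)/2.1444 = 7.2000
df = 32
p-value (two-sided) = 0.00000
At α=0.01: p < α → reject H₀

reject H₀: yes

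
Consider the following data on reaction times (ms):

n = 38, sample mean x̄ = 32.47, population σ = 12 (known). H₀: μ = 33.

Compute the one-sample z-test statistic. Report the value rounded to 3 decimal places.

SE = σ/√n = 12/√38 = 1.9467
z = (x̄−μ₀)/SE = (32.47−33)/1.9467 = -0.2723

test statistic = -0.272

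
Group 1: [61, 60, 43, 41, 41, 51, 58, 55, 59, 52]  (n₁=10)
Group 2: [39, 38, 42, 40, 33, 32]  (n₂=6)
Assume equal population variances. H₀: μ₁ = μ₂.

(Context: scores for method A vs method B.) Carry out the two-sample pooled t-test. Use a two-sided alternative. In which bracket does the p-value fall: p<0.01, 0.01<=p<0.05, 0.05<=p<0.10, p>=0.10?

p-value bracket: p<0.01

x̄₁=52.100, s₁=7.909, n₁=10
x̄₂=37.333, s₂=3.983, n₂=6
s_p² = [9·7.909² + 5·3.983²]/14 = 45.8738
SE = √(s_p²·(1/10+1/6)) = 3.4976
t = (52.100−37.333)/3.4976 = 4.2220
df = 14
p-value (two-sided) = 0.00085
→ bracket: p<0.01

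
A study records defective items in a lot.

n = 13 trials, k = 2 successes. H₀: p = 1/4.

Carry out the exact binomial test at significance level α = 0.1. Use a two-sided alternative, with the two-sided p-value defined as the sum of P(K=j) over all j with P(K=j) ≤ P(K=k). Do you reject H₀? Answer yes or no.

Exact binomial: n=13, k=2, p₀=1/4=0.2500
P(X=j) = C(n,j)·p₀^j·(1−p₀)^(n−j); p = Σ P(X=j) over j with P(X=j) ≤ P(X=2)
p-value (two-sided) = 0.53864
At α=0.1: p ≥ α → fail to reject H₀

reject H₀: no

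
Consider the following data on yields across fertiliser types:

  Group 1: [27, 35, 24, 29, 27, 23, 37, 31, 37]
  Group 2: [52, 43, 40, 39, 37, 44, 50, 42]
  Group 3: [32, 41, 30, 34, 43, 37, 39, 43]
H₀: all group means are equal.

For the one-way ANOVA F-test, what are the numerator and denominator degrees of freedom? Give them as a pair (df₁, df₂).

k = 3 groups, N = 25 total
df = (k−1, N−k) = (3−1, 25−3) = (2, 22)

degrees of freedom = [2, 22]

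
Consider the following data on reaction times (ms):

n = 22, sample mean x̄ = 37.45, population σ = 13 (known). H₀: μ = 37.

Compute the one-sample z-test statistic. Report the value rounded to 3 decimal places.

SE = σ/√n = 13/√22 = 2.7716
z = (x̄−μ₀)/SE = (37.45−37)/2.7716 = 0.1624

test statistic = 0.162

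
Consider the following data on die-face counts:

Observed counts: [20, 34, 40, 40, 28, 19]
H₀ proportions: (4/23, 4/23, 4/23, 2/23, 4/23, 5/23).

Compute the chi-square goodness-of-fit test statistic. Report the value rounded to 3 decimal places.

n = 181; E_i = n·p_i = [31.48, 31.48, 31.48, 15.74, 31.48, 39.35]
χ² = (20−31.48)²/31.48 + (34−31.48)²/31.48 + (40−31.48)²/31.48 + (40−15.74)²/15.74 + (28−31.48)²/31.48 + (19−39.35)²/39.35 = 54.9978
df = 5

test statistic = 54.998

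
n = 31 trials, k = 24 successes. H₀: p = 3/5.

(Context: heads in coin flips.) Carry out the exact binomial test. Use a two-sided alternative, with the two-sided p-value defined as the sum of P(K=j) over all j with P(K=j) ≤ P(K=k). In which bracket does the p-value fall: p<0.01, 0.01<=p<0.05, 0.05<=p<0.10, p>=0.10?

p-value bracket: 0.05<=p<0.10

Exact binomial: n=31, k=24, p₀=3/5=0.6000
P(X=j) = C(n,j)·p₀^j·(1−p₀)^(n−j); p = Σ P(X=j) over j with P(X=j) ≤ P(X=24)
p-value (two-sided) = 0.06498
→ bracket: 0.05<=p<0.10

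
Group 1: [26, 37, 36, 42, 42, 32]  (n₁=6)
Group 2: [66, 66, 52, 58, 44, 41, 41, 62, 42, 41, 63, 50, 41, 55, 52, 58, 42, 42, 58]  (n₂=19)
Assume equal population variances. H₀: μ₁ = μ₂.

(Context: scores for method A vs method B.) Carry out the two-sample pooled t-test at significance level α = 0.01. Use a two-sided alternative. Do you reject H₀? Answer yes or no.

reject H₀: yes

x̄₁=35.833, s₁=6.145, n₁=6
x̄₂=51.263, s₂=9.344, n₂=19
s_p² = [5·6.145² + 18·9.344²]/23 = 76.5442
SE = √(s_p²·(1/6+1/19)) = 4.0971
t = (35.833−51.263)/4.0971 = -3.7661
df = 23
p-value (two-sided) = 0.00100
At α=0.01: p < α → reject H₀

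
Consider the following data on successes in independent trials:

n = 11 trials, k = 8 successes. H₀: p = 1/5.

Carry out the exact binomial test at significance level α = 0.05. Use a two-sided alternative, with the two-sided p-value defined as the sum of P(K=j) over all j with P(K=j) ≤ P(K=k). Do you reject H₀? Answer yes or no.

Exact binomial: n=11, k=8, p₀=1/5=0.2000
P(X=j) = C(n,j)·p₀^j·(1−p₀)^(n−j); p = Σ P(X=j) over j with P(X=j) ≤ P(X=8)
p-value (two-sided) = 0.00024
At α=0.05: p < α → reject H₀

reject H₀: yes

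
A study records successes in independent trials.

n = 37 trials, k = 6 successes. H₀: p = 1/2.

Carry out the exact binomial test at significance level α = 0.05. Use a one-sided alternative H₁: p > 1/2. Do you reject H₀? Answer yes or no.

reject H₀: no

Exact binomial: n=37, k=6, p₀=1/2=0.5000
P(X≥6) from Σ C(n,i)·p₀^i·(1−p₀)^(n−i)
p-value (one-sided, H₁ greater) = 1.00000
At α=0.05: p ≥ α → fail to reject H₀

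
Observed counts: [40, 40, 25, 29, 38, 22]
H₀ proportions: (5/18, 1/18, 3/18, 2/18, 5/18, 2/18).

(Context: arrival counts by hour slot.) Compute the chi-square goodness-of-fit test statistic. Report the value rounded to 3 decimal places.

n = 194; E_i = n·p_i = [53.89, 10.78, 32.33, 21.56, 53.89, 21.56]
χ² = (40−53.89)²/53.89 + (40−10.78)²/10.78 + (25−32.33)²/32.33 + (29−21.56)²/21.56 + (38−53.89)²/53.89 + (22−21.56)²/21.56 = 91.7392
df = 5

test statistic = 91.739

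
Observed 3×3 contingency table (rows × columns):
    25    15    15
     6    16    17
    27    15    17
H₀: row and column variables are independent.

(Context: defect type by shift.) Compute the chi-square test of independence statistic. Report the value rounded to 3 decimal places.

test statistic = 11.336

Row totals [55, 39, 59], col totals [58, 46, 49], n=153
χ² = (25−20.85)²/20.85 + (15−16.54)²/16.54 + (15−17.61)²/17.61 + (6−14.78)²/14.78 + (16−11.73)²/11.73 + (17−12.49)²/12.49 + (27−22.37)²/22.37 + (15−17.74)²/17.74 + (17−18.90)²/18.90 = 11.3358
df = 4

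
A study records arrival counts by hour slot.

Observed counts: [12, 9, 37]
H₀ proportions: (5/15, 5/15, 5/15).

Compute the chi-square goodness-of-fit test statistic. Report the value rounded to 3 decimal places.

n = 58; E_i = n·p_i = [19.33, 19.33, 19.33]
χ² = (12−19.33)²/19.33 + (9−19.33)²/19.33 + (37−19.33)²/19.33 = 24.4483
df = 2

test statistic = 24.448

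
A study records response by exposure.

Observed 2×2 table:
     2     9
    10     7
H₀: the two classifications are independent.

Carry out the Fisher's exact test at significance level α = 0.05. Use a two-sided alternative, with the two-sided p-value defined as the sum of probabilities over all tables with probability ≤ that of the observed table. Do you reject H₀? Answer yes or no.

reject H₀: no

Margins: r₁=11, r₂=17, c₁=12, c₂=16, n=28
p_obs = C(11,2)·C(17,10)/C(28,12); sum pmf over tables with pmf ≤ p_obs
p-value (two-sided) = 0.05403
At α=0.05: p ≥ α → fail to reject H₀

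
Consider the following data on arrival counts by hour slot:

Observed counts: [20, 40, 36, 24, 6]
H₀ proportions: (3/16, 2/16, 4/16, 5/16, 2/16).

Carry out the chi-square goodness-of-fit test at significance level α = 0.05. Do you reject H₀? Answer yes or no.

n = 126; E_i = n·p_i = [23.62, 15.75, 31.50, 39.38, 15.75]
χ² = (20−23.62)²/23.62 + (40−15.75)²/15.75 + (36−31.50)²/31.50 + (24−39.38)²/39.38 + (6−15.75)²/15.75 = 50.5757
df = 4
p-value (upper-tail) = 0.00000
At α=0.05: p < α → reject H₀

reject H₀: yes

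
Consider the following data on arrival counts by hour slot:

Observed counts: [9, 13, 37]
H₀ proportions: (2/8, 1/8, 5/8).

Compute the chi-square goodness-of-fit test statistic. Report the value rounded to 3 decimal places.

test statistic = 6.532

n = 59; E_i = n·p_i = [14.75, 7.38, 36.88]
χ² = (9−14.75)²/14.75 + (13−7.38)²/7.38 + (37−36.88)²/36.88 = 6.5322
df = 2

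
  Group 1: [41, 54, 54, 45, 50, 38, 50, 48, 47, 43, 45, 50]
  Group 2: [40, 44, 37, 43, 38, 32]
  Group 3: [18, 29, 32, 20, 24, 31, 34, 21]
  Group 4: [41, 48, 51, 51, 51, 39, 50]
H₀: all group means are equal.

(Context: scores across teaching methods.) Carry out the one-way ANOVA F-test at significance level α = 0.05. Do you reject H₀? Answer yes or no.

reject H₀: yes

Group means [47.08, 39.00, 26.12, 47.29], grand mean 40.576
SSB = Σnᵢ(x̄ᵢ−x̄)² = 2508.840; SSW = ΣΣ(x−x̄ᵢ)² = 783.220
MSB = 2508.840/3 = 836.2801; MSW = 783.220/29 = 27.0076
F = MSB/MSW = 30.9646
df = (3, 29)
p-value (upper-tail) = 0.00000
At α=0.05: p < α → reject H₀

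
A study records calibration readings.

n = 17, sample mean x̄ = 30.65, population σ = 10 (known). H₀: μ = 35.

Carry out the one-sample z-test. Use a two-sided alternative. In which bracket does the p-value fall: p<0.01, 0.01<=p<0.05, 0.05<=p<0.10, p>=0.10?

p-value bracket: 0.05<=p<0.10

SE = σ/√n = 10/√17 = 2.4254
z = (x̄−μ₀)/SE = (30.65−35)/2.4254 = -1.7936
p-value (two-sided) = 0.07288
→ bracket: 0.05<=p<0.10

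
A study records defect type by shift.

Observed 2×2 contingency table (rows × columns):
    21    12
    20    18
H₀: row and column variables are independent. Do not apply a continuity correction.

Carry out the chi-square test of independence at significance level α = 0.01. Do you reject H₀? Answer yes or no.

reject H₀: no

Row totals [33, 38], col totals [41, 30], n=71
χ² = (21−19.06)²/19.06 + (12−13.94)²/13.94 + (20−21.94)²/21.94 + (18−16.06)²/16.06 = 0.8766
df = 1
p-value (upper-tail) = 0.34913
At α=0.01: p ≥ α → fail to reject H₀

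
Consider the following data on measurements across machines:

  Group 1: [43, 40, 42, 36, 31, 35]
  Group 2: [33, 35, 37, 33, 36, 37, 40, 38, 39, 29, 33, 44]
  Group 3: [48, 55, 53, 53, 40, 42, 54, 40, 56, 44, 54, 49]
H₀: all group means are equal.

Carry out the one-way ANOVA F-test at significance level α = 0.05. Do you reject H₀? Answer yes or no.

Group means [37.83, 36.17, 49.00], grand mean 41.633
SSB = Σnᵢ(x̄ᵢ−x̄)² = 1096.467; SSW = ΣΣ(x−x̄ᵢ)² = 682.500
MSB = 1096.467/2 = 548.2333; MSW = 682.500/27 = 25.2778
F = MSB/MSW = 21.6884
df = (2, 27)
p-value (upper-tail) = 0.00000
At α=0.05: p < α → reject H₀

reject H₀: yes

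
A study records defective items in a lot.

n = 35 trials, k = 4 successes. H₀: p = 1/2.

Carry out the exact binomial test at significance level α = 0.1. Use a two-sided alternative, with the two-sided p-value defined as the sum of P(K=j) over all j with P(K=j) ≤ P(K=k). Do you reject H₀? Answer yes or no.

Exact binomial: n=35, k=4, p₀=1/2=0.5000
P(X=j) = C(n,j)·p₀^j·(1−p₀)^(n−j); p = Σ P(X=j) over j with P(X=j) ≤ P(X=4)
p-value (two-sided) = 0.00000
At α=0.1: p < α → reject H₀

reject H₀: yes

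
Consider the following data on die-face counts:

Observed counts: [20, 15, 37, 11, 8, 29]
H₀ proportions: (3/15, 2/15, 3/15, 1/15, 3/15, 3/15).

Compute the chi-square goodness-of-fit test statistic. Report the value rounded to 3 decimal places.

n = 120; E_i = n·p_i = [24.00, 16.00, 24.00, 8.00, 24.00, 24.00]
χ² = (20−24.00)²/24.00 + (15−16.00)²/16.00 + (37−24.00)²/24.00 + (11−8.00)²/8.00 + (8−24.00)²/24.00 + (29−24.00)²/24.00 = 20.6042
df = 5

test statistic = 20.604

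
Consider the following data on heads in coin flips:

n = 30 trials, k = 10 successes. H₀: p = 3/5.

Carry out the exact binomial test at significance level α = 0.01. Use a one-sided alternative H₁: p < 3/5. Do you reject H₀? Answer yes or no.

reject H₀: yes

Exact binomial: n=30, k=10, p₀=3/5=0.6000
P(X≤10) from Σ C(n,i)·p₀^i·(1−p₀)^(n−i)
p-value (one-sided, H₁ less) = 0.00285
At α=0.01: p < α → reject H₀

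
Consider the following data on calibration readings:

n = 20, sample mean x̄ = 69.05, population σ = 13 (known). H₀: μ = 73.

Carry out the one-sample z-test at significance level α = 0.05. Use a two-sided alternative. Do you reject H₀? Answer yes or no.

reject H₀: no

SE = σ/√n = 13/√20 = 2.9069
z = (x̄−μ₀)/SE = (69.05−73)/2.9069 = -1.3588
p-value (two-sided) = 0.17420
At α=0.05: p ≥ α → fail to reject H₀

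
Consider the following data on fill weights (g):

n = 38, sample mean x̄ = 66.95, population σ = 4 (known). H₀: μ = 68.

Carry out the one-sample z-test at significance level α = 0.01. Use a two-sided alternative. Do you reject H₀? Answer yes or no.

reject H₀: no

SE = σ/√n = 4/√38 = 0.6489
z = (x̄−μ₀)/SE = (66.95−68)/0.6489 = -1.6182
p-value (two-sided) = 0.10563
At α=0.01: p ≥ α → fail to reject H₀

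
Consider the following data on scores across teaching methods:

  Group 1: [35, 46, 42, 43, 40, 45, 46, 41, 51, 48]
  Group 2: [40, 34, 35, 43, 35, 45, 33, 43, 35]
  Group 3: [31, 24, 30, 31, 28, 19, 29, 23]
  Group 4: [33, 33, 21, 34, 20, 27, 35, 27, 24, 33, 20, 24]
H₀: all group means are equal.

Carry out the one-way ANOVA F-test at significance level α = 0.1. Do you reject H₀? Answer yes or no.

Group means [43.70, 38.11, 26.88, 27.58], grand mean 34.000
SSB = Σnᵢ(x̄ᵢ−x̄)² = 1993.219; SSW = ΣΣ(x−x̄ᵢ)² = 858.781
MSB = 1993.219/3 = 664.4065; MSW = 858.781/35 = 24.5366
F = MSB/MSW = 27.0782
df = (3, 35)
p-value (upper-tail) = 0.00000
At α=0.1: p < α → reject H₀

reject H₀: yes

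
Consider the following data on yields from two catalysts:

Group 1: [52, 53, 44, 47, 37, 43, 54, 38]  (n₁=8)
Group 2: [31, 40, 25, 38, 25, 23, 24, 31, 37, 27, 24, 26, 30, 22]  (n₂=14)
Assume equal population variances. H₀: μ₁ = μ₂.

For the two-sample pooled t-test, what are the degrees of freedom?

df = n₁ + n₂ − 2 = 8 + 14 − 2 = 20

degrees of freedom = 20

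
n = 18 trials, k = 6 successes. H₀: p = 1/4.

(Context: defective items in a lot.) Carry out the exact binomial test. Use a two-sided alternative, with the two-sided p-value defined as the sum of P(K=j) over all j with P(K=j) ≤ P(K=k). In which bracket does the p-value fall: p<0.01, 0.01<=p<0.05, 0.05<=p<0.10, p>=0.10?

Exact binomial: n=18, k=6, p₀=1/4=0.2500
P(X=j) = C(n,j)·p₀^j·(1−p₀)^(n−j); p = Σ P(X=j) over j with P(X=j) ≤ P(X=6)
p-value (two-sided) = 0.41785
→ bracket: p>=0.10

p-value bracket: p>=0.10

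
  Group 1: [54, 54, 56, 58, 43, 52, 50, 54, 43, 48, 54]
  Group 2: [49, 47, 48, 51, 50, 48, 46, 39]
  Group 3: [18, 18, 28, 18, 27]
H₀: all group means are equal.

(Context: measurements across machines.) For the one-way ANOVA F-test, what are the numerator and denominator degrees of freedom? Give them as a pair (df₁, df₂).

k = 3 groups, N = 24 total
df = (k−1, N−k) = (3−1, 24−3) = (2, 21)

degrees of freedom = [2, 21]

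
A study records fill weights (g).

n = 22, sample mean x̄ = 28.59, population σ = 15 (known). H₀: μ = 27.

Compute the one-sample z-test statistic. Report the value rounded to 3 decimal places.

SE = σ/√n = 15/√22 = 3.1980
z = (x̄−μ₀)/SE = (28.59−27)/3.1980 = 0.4972

test statistic = 0.497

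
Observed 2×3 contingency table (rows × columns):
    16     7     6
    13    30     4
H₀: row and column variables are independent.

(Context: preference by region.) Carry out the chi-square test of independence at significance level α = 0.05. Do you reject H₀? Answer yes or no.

reject H₀: yes

Row totals [29, 47], col totals [29, 37, 10], n=76
χ² = (16−11.07)²/11.07 + (7−14.12)²/14.12 + (6−3.82)²/3.82 + (13−17.93)²/17.93 + (30−22.88)²/22.88 + (4−6.18)²/6.18 = 11.3830
df = 2
p-value (upper-tail) = 0.00337
At α=0.05: p < α → reject H₀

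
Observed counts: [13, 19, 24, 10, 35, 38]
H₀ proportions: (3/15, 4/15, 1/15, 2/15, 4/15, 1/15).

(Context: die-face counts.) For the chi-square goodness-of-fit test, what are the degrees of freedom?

df = k − 1 = 6 − 1 = 5

degrees of freedom = 5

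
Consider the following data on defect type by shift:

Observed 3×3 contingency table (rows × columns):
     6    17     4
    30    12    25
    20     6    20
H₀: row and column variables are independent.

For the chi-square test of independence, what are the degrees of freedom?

df = (r−1)(c−1) = (3−1)·(3−1) = 4

degrees of freedom = 4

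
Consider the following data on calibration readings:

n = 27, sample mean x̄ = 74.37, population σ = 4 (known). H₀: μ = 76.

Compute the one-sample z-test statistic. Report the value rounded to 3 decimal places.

test statistic = -2.117

SE = σ/√n = 4/√27 = 0.7698
z = (x̄−μ₀)/SE = (74.37−76)/0.7698 = -2.1174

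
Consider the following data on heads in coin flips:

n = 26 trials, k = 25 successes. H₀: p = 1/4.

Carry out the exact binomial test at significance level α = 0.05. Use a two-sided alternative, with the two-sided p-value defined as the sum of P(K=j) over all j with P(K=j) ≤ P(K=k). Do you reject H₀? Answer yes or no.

reject H₀: yes

Exact binomial: n=26, k=25, p₀=1/4=0.2500
P(X=j) = C(n,j)·p₀^j·(1−p₀)^(n−j); p = Σ P(X=j) over j with P(X=j) ≤ P(X=25)
p-value (two-sided) = 0.00000
At α=0.05: p < α → reject H₀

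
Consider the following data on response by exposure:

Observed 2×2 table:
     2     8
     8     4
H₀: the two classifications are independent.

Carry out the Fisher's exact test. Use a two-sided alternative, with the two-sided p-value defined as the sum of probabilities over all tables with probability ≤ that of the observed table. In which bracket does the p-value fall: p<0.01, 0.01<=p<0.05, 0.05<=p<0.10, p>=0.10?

Margins: r₁=10, r₂=12, c₁=10, c₂=12, n=22
p_obs = C(10,2)·C(12,8)/C(22,10); sum pmf over tables with pmf ≤ p_obs
p-value (two-sided) = 0.04273
→ bracket: 0.01<=p<0.05

p-value bracket: 0.01<=p<0.05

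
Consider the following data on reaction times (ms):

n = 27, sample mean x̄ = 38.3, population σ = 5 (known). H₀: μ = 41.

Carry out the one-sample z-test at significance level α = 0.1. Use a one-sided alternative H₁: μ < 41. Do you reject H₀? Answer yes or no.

reject H₀: yes

SE = σ/√n = 5/√27 = 0.9623
z = (x̄−μ₀)/SE = (38.3−41)/0.9623 = -2.8059
p-value (one-sided, H₁ less) = 0.00251
At α=0.1: p < α → reject H₀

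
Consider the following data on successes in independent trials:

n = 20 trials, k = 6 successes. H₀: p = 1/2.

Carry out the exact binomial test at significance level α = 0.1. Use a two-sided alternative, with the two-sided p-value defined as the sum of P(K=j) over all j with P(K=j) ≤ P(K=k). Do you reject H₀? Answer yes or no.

Exact binomial: n=20, k=6, p₀=1/2=0.5000
P(X=j) = C(n,j)·p₀^j·(1−p₀)^(n−j); p = Σ P(X=j) over j with P(X=j) ≤ P(X=6)
p-value (two-sided) = 0.11532
At α=0.1: p ≥ α → fail to reject H₀

reject H₀: no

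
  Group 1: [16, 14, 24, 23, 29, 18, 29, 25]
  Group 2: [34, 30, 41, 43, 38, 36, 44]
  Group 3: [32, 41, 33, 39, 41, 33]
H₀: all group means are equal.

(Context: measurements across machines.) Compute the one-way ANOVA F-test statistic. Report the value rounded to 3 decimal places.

Group means [22.25, 38.00, 36.50], grand mean 31.571
SSB = Σnᵢ(x̄ᵢ−x̄)² = 1130.143; SSW = ΣΣ(x−x̄ᵢ)² = 473.000
MSB = 1130.143/2 = 565.0714; MSW = 473.000/18 = 26.2778
F = MSB/MSW = 21.5038
df = (2, 18)

test statistic = 21.504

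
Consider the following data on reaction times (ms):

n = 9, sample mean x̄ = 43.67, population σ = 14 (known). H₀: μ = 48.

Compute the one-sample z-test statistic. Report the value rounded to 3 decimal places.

SE = σ/√n = 14/√9 = 4.6667
z = (x̄−μ₀)/SE = (43.67−48)/4.6667 = -0.9279

test statistic = -0.928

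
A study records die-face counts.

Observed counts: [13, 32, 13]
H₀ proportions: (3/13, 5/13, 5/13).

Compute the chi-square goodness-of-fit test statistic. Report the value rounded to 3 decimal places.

test statistic = 8.106

n = 58; E_i = n·p_i = [13.38, 22.31, 22.31]
χ² = (13−13.38)²/13.38 + (32−22.31)²/22.31 + (13−22.31)²/22.31 = 8.1057
df = 2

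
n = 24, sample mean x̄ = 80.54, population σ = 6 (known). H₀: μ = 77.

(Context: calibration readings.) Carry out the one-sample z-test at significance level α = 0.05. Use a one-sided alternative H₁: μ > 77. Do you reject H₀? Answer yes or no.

SE = σ/√n = 6/√24 = 1.2247
z = (x̄−μ₀)/SE = (80.54−77)/1.2247 = 2.8904
p-value (one-sided, H₁ greater) = 0.00192
At α=0.05: p < α → reject H₀

reject H₀: yes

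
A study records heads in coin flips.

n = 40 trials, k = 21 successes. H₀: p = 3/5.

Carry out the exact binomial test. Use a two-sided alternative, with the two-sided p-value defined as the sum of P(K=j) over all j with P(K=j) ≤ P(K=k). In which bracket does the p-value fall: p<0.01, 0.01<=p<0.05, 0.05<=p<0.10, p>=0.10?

p-value bracket: p>=0.10

Exact binomial: n=40, k=21, p₀=3/5=0.6000
P(X=j) = C(n,j)·p₀^j·(1−p₀)^(n−j); p = Σ P(X=j) over j with P(X=j) ≤ P(X=21)
p-value (two-sided) = 0.33744
→ bracket: p>=0.10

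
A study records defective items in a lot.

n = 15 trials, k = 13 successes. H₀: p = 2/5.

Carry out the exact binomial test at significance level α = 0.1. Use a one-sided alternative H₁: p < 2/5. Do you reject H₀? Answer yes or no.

Exact binomial: n=15, k=13, p₀=2/5=0.4000
P(X≤13) from Σ C(n,i)·p₀^i·(1−p₀)^(n−i)
p-value (one-sided, H₁ less) = 0.99997
At α=0.1: p ≥ α → fail to reject H₀

reject H₀: no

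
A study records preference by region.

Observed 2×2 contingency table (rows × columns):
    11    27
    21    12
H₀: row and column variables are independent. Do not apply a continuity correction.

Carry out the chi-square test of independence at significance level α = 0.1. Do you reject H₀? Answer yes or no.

Row totals [38, 33], col totals [32, 39], n=71
χ² = (11−17.13)²/17.13 + (27−20.87)²/20.87 + (21−14.87)²/14.87 + (12−18.13)²/18.13 = 8.5847
df = 1
p-value (upper-tail) = 0.00339
At α=0.1: p < α → reject H₀

reject H₀: yes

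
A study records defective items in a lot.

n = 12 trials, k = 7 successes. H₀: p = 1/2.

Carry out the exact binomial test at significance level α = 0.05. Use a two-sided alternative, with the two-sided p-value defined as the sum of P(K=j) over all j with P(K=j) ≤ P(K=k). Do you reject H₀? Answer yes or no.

reject H₀: no

Exact binomial: n=12, k=7, p₀=1/2=0.5000
P(X=j) = C(n,j)·p₀^j·(1−p₀)^(n−j); p = Σ P(X=j) over j with P(X=j) ≤ P(X=7)
p-value (two-sided) = 0.77441
At α=0.05: p ≥ α → fail to reject H₀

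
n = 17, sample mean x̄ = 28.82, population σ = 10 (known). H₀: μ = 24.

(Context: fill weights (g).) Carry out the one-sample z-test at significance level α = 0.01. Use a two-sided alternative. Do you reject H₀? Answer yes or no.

SE = σ/√n = 10/√17 = 2.4254
z = (x̄−μ₀)/SE = (28.82−24)/2.4254 = 1.9873
p-value (two-sided) = 0.04689
At α=0.01: p ≥ α → fail to reject H₀

reject H₀: no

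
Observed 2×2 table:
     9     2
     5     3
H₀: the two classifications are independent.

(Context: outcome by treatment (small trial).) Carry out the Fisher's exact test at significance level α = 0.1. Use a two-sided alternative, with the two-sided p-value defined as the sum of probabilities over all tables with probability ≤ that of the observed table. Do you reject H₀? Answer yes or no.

Margins: r₁=11, r₂=8, c₁=14, c₂=5, n=19
p_obs = C(11,9)·C(8,5)/C(19,14); sum pmf over tables with pmf ≤ p_obs
p-value (two-sided) = 0.60268
At α=0.1: p ≥ α → fail to reject H₀

reject H₀: no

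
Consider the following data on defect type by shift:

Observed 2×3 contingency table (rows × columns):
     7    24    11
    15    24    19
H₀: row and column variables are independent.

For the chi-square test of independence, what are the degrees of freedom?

degrees of freedom = 2

df = (r−1)(c−1) = (2−1)·(3−1) = 2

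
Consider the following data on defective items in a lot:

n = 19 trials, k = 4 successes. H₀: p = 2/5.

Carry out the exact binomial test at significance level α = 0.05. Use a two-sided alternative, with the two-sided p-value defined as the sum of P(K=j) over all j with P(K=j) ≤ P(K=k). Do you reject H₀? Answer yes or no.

reject H₀: no

Exact binomial: n=19, k=4, p₀=2/5=0.4000
P(X=j) = C(n,j)·p₀^j·(1−p₀)^(n−j); p = Σ P(X=j) over j with P(X=j) ≤ P(X=4)
p-value (two-sided) = 0.10484
At α=0.05: p ≥ α → fail to reject H₀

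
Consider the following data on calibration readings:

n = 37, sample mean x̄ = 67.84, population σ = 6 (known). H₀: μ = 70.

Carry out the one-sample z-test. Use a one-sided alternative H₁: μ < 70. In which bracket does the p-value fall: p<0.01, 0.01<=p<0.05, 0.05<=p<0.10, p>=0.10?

p-value bracket: 0.01<=p<0.05

SE = σ/√n = 6/√37 = 0.9864
z = (x̄−μ₀)/SE = (67.84−70)/0.9864 = -2.1898
p-value (one-sided, H₁ less) = 0.01427
→ bracket: 0.01<=p<0.05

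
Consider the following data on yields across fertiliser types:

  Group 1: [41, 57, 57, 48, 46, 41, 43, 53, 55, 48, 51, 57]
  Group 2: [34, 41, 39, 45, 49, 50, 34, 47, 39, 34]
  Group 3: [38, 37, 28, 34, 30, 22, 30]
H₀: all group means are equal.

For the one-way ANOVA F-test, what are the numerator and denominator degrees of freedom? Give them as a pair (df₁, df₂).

degrees of freedom = [2, 26]

k = 3 groups, N = 29 total
df = (k−1, N−k) = (3−1, 29−3) = (2, 26)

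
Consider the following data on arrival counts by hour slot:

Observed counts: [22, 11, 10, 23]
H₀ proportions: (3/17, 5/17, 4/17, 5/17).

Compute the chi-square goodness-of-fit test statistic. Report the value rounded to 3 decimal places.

test statistic = 15.480

n = 66; E_i = n·p_i = [11.65, 19.41, 15.53, 19.41]
χ² = (22−11.65)²/11.65 + (11−19.41)²/19.41 + (10−15.53)²/15.53 + (23−19.41)²/19.41 = 15.4798
df = 3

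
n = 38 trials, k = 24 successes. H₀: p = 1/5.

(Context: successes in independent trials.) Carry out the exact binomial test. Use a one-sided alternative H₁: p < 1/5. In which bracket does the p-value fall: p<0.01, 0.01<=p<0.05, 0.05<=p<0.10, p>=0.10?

Exact binomial: n=38, k=24, p₀=1/5=0.2000
P(X≤24) from Σ C(n,i)·p₀^i·(1−p₀)^(n−i)
p-value (one-sided, H₁ less) = 1.00000
→ bracket: p>=0.10

p-value bracket: p>=0.10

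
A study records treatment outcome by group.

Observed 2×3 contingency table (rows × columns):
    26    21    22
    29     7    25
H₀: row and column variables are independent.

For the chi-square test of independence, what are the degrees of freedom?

df = (r−1)(c−1) = (2−1)·(3−1) = 2

degrees of freedom = 2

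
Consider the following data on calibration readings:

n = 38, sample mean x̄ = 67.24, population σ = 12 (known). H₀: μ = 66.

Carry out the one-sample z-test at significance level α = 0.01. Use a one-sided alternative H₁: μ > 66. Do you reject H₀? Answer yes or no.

SE = σ/√n = 12/√38 = 1.9467
z = (x̄−μ₀)/SE = (67.24−66)/1.9467 = 0.6370
p-value (one-sided, H₁ greater) = 0.26207
At α=0.01: p ≥ α → fail to reject H₀

reject H₀: no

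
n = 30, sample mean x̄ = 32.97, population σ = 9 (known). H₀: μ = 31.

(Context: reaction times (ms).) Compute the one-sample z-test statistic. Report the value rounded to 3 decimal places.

SE = σ/√n = 9/√30 = 1.6432
z = (x̄−μ₀)/SE = (32.97−31)/1.6432 = 1.1989

test statistic = 1.199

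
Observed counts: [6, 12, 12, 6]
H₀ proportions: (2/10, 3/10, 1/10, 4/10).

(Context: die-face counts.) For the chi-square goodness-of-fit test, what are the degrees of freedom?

degrees of freedom = 3

df = k − 1 = 4 − 1 = 3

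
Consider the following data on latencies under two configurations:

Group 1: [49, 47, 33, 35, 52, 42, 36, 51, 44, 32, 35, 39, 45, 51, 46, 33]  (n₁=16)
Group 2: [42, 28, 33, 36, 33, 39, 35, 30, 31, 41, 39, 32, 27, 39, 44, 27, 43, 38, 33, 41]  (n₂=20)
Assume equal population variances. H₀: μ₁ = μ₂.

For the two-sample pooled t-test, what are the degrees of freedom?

degrees of freedom = 34

df = n₁ + n₂ − 2 = 16 + 20 − 2 = 34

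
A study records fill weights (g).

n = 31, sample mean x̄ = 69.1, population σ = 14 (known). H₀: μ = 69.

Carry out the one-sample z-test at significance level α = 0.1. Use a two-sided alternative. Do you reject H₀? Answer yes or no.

SE = σ/√n = 14/√31 = 2.5145
z = (x̄−μ₀)/SE = (69.1−69)/2.5145 = 0.0398
p-value (two-sided) = 0.96828
At α=0.1: p ≥ α → fail to reject H₀

reject H₀: no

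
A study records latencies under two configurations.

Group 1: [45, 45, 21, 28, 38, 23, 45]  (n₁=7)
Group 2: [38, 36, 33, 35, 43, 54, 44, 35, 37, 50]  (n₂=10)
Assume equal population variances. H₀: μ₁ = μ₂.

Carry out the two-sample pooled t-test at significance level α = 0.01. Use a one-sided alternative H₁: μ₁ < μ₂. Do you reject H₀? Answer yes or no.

x̄₁=35.000, s₁=10.786, n₁=7
x̄₂=40.500, s₂=7.044, n₂=10
s_p² = [6·10.786² + 9·7.044²]/15 = 76.3000
SE = √(s_p²·(1/7+1/10)) = 4.3046
t = (35.000−40.500)/4.3046 = -1.2777
df = 15
p-value (one-sided, H₁ less) = 0.11039
At α=0.01: p ≥ α → fail to reject H₀

reject H₀: no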